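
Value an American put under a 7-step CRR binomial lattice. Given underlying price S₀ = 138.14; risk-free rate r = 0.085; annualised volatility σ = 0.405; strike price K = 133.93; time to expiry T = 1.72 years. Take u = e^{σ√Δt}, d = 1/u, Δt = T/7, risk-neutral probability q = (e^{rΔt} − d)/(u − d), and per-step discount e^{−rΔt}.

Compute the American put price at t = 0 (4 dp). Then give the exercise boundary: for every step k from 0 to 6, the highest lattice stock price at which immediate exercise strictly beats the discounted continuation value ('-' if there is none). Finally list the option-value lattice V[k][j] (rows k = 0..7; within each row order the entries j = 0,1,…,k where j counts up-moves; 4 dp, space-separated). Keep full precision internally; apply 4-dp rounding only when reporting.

price = 19.4929
boundary = - - - 75.6409 92.4580 75.6409 92.4580
tree:
19.4929
29.0544 10.8340
41.9276 17.5146 4.6671
58.2891 27.4710 8.3812 1.1815
72.0473 41.4720 14.7467 2.4236 0.0000
83.3031 58.2891 25.2334 4.9712 0.0000 0.0000
92.5115 72.0473 41.4720 10.1970 0.0000 0.0000 0.0000
100.0451 83.3031 58.2891 20.9161 0.0000 0.0000 0.0000 0.0000

Δt=0.24571  u=1.22233  d=0.81811  q=0.50219  discount=0.97933
step 7 (expiry): payoffs max(K−S,0) = 100.0451 83.3031 58.2891 20.9161 0.0000 0.0000 0.0000 0.0000
step 6: (k=6,j=0): S=41.4185, (K−S)⁺=92.5115, hold=89.7433 ⇒ V=92.5115 exercise | (k=6,j=1): S=61.8827, (K−S)⁺=72.0473, hold=69.2791 ⇒ V=72.0473 exercise | (k=6,j=2): S=92.4580, (K−S)⁺=41.4720, hold=38.7038 ⇒ V=41.4720 exercise | (k=6,j=3): S=138.1400, (K−S)⁺=0.0000, hold=10.1970 ⇒ V=10.1970 continue | (k=6,j=4): S=206.3928, (K−S)⁺=0.0000, hold=0.0000 ⇒ V=0.0000 continue | (k=6,j=5): S=308.3683, (K−S)⁺=0.0000, hold=0.0000 ⇒ V=0.0000 continue | (k=6,j=6): S=460.7282, (K−S)⁺=0.0000, hold=0.0000 ⇒ V=0.0000 continue  boundary S*=92.4580
step 5: (k=5,j=0): S=50.6269, (K−S)⁺=83.3031, hold=80.5348 ⇒ V=83.3031 exercise | (k=5,j=1): S=75.6409, (K−S)⁺=58.2891, hold=55.5209 ⇒ V=58.2891 exercise | (k=5,j=2): S=113.0139, (K−S)⁺=20.9161, hold=25.2334 ⇒ V=25.2334 continue | (k=5,j=3): S=168.8523, (K−S)⁺=0.0000, hold=4.9712 ⇒ V=4.9712 continue | (k=5,j=4): S=252.2796, (K−S)⁺=0.0000, hold=0.0000 ⇒ V=0.0000 continue | (k=5,j=5): S=376.9270, (K−S)⁺=0.0000, hold=0.0000 ⇒ V=0.0000 continue  boundary S*=75.6409
step 4: (k=4,j=0): S=61.8827, (K−S)⁺=72.0473, hold=69.2791 ⇒ V=72.0473 exercise | (k=4,j=1): S=92.4580, (K−S)⁺=41.4720, hold=40.8271 ⇒ V=41.4720 exercise | (k=4,j=2): S=138.1400, (K−S)⁺=0.0000, hold=14.7467 ⇒ V=14.7467 continue | (k=4,j=3): S=206.3928, (K−S)⁺=0.0000, hold=2.4236 ⇒ V=2.4236 continue | (k=4,j=4): S=308.3683, (K−S)⁺=0.0000, hold=0.0000 ⇒ V=0.0000 continue  boundary S*=92.4580
step 3: (k=3,j=0): S=75.6409, (K−S)⁺=58.2891, hold=55.5209 ⇒ V=58.2891 exercise | (k=3,j=1): S=113.0139, (K−S)⁺=20.9161, hold=27.4710 ⇒ V=27.4710 continue | (k=3,j=2): S=168.8523, (K−S)⁺=0.0000, hold=8.3812 ⇒ V=8.3812 continue | (k=3,j=3): S=252.2796, (K−S)⁺=0.0000, hold=1.1815 ⇒ V=1.1815 continue  boundary S*=75.6409
step 2: (k=2,j=0): S=92.4580, (K−S)⁺=41.4720, hold=41.9276 ⇒ V=41.9276 continue | (k=2,j=1): S=138.1400, (K−S)⁺=0.0000, hold=17.5146 ⇒ V=17.5146 continue | (k=2,j=2): S=206.3928, (K−S)⁺=0.0000, hold=4.6671 ⇒ V=4.6671 continue  boundary S*=-
step 1: (k=1,j=0): S=113.0139, (K−S)⁺=20.9161, hold=29.0544 ⇒ V=29.0544 continue | (k=1,j=1): S=168.8523, (K−S)⁺=0.0000, hold=10.8340 ⇒ V=10.8340 continue  boundary S*=-
step 0: (k=0,j=0): S=138.1400, (K−S)⁺=0.0000, hold=19.4929 ⇒ V=19.4929 continue  boundary S*=-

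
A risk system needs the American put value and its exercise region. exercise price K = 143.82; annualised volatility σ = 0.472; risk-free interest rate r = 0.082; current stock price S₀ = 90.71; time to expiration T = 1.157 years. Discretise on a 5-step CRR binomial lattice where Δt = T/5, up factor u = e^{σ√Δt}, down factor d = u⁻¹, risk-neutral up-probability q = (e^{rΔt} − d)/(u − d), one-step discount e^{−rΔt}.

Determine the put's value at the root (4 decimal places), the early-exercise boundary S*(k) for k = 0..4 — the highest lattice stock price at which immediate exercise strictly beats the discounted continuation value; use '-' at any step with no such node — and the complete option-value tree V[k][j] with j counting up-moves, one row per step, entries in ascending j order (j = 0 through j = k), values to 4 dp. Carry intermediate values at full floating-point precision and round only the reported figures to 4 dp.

price = 53.6219
boundary = - 72.2850 90.7100 72.2850 90.7100
tree:
53.6219
71.5350 36.7405
86.2175 53.1100 20.8297
97.9177 71.5350 34.0334 7.6485
107.2414 86.2175 53.1100 15.1449 0.0000
114.6713 97.9177 71.5350 29.9886 0.0000 0.0000

Δt=0.23140, u=1.25489, d=0.79688, q=0.48530, disc=e^(-rΔt)=0.98120
k=5 terminal: V=max(K-S,0) → 114.6713 97.9177 71.5350 29.9886 0.0000 0.0000
k=4: j=0 S=36.5786 intr=107.2414 cont=104.5382 V=107.2414[EX]; j=1 S=57.6025 intr=86.2175 cont=83.5143 V=86.2175[EX]; j=2 S=90.7100 intr=53.1100 cont=50.4068 V=53.1100[EX]; j=3 S=142.8464 intr=0.9736 cont=15.1449 V=15.1449[hold]; j=4 S=224.9486 intr=0.0000 cont=0.0000 V=0.0000[hold]  S*(4)=90.7100
k=3: j=0 S=45.9023 intr=97.9177 cont=95.2145 V=97.9177[EX]; j=1 S=72.2850 intr=71.5350 cont=68.8318 V=71.5350[EX]; j=2 S=113.8314 intr=29.9886 cont=34.0334 V=34.0334[hold]; j=3 S=179.2571 intr=0.0000 cont=7.6485 V=7.6485[hold]  S*(3)=72.2850
k=2: j=0 S=57.6025 intr=86.2175 cont=83.5143 V=86.2175[EX]; j=1 S=90.7100 intr=53.1100 cont=52.3329 V=53.1100[EX]; j=2 S=142.8464 intr=0.9736 cont=20.8297 V=20.8297[hold]  S*(2)=90.7100
k=1: j=0 S=72.2850 intr=71.5350 cont=68.8318 V=71.5350[EX]; j=1 S=113.8314 intr=29.9886 cont=36.7405 V=36.7405[hold]  S*(1)=72.2850
k=0: j=0 S=90.7100 intr=53.1100 cont=53.6219 V=53.6219[hold]  S*(0)=-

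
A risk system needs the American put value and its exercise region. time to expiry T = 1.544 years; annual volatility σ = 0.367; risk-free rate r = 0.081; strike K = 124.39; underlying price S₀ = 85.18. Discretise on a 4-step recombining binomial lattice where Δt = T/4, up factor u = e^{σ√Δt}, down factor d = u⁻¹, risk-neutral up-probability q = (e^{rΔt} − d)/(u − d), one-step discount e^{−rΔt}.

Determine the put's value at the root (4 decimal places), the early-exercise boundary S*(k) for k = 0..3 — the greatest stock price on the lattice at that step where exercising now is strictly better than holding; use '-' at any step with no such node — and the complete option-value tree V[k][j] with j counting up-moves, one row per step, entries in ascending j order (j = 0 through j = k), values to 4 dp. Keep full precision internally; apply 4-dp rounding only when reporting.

Δt=0.38600  u=1.25610  d=0.79611  q=0.51229  discount=0.96922
step 4 (expiry): payoffs max(K−S,0) = 90.1733 70.4031 39.2100 0.0000 0.0000
step 3: (k=3,j=0): S=42.9797, (K−S)⁺=81.4103, hold=77.5813 ⇒ V=81.4103 exercise | (k=3,j=1): S=67.8130, (K−S)⁺=56.5770, hold=52.7480 ⇒ V=56.5770 exercise | (k=3,j=2): S=106.9947, (K−S)⁺=17.3953, hold=18.5345 ⇒ V=18.5345 continue | (k=3,j=3): S=168.8154, (K−S)⁺=0.0000, hold=0.0000 ⇒ V=0.0000 continue  boundary S*=67.8130
step 2: (k=2,j=0): S=53.9869, (K−S)⁺=70.4031, hold=66.5741 ⇒ V=70.4031 exercise | (k=2,j=1): S=85.1800, (K−S)⁺=39.2100, hold=35.9467 ⇒ V=39.2100 exercise | (k=2,j=2): S=134.3963, (K−S)⁺=0.0000, hold=8.7613 ⇒ V=8.7613 continue  boundary S*=85.1800
step 1: (k=1,j=0): S=67.8130, (K−S)⁺=56.5770, hold=52.7480 ⇒ V=56.5770 exercise | (k=1,j=1): S=106.9947, (K−S)⁺=17.3953, hold=22.8847 ⇒ V=22.8847 continue  boundary S*=67.8130
step 0: (k=0,j=0): S=85.1800, (K−S)⁺=39.2100, hold=38.1066 ⇒ V=39.2100 exercise  boundary S*=85.1800

price = 39.2100
boundary = 85.1800 67.8130 85.1800 67.8130
tree:
39.2100
56.5770 22.8847
70.4031 39.2100 8.7613
81.4103 56.5770 18.5345 0.0000
90.1733 70.4031 39.2100 0.0000 0.0000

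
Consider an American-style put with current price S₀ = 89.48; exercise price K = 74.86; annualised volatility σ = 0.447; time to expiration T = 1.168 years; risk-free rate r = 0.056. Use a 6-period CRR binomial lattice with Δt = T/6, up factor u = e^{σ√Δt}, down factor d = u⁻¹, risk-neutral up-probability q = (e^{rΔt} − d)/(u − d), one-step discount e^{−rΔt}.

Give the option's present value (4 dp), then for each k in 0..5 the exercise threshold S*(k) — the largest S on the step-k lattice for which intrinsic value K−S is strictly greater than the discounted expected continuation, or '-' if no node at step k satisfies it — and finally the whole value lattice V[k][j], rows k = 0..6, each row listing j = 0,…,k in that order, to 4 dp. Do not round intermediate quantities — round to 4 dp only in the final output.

params: Δt=0.19467 u=1.21801 d=0.82101 q=0.47846 e^(-rΔt)=0.98916
t_6 payoffs: 47.4560 34.2046 14.5455 0.0000 0.0000 0.0000 0.0000
t_5: node(5,0) S=33.3784 payoff=41.4816 vs cont=40.6699 → 41.4816 [stop]  node(5,1) S=49.5188 payoff=25.3412 vs cont=24.5296 → 25.3412 [stop]  node(5,2) S=73.4639 payoff=1.3961 vs cont=7.5038 → 7.5038 [wait]  node(5,3) S=108.9878 payoff=0.0000 vs cont=0.0000 → 0.0000 [wait]  node(5,4) S=161.6896 payoff=0.0000 vs cont=0.0000 → 0.0000 [wait]  node(5,5) S=239.8756 payoff=0.0000 vs cont=0.0000 → 0.0000 [wait]  ⇒ S*(5)=49.5188
t_4: node(4,0) S=40.6554 payoff=34.2046 vs cont=33.3930 → 34.2046 [stop]  node(4,1) S=60.3145 payoff=14.5455 vs cont=16.6244 → 16.6244 [wait]  node(4,2) S=89.4800 payoff=0.0000 vs cont=3.8711 → 3.8711 [wait]  node(4,3) S=132.7486 payoff=0.0000 vs cont=0.0000 → 0.0000 [wait]  node(4,4) S=196.9401 payoff=0.0000 vs cont=0.0000 → 0.0000 [wait]  ⇒ S*(4)=40.6554
t_3: node(3,0) S=49.5188 payoff=25.3412 vs cont=25.5135 → 25.5135 [wait]  node(3,1) S=73.4639 payoff=1.3961 vs cont=10.4083 → 10.4083 [wait]  node(3,2) S=108.9878 payoff=0.0000 vs cont=1.9970 → 1.9970 [wait]  node(3,3) S=161.6896 payoff=0.0000 vs cont=0.0000 → 0.0000 [wait]  ⇒ S*(3)=-
t_2: node(2,0) S=60.3145 payoff=14.5455 vs cont=18.0880 → 18.0880 [wait]  node(2,1) S=89.4800 payoff=0.0000 vs cont=6.3146 → 6.3146 [wait]  node(2,2) S=132.7486 payoff=0.0000 vs cont=1.0302 → 1.0302 [wait]  ⇒ S*(2)=-
t_1: node(1,0) S=73.4639 payoff=1.3961 vs cont=12.3198 → 12.3198 [wait]  node(1,1) S=108.9878 payoff=0.0000 vs cont=3.7452 → 3.7452 [wait]  ⇒ S*(1)=-
t_0: node(0,0) S=89.4800 payoff=0.0000 vs cont=8.1281 → 8.1281 [wait]  ⇒ S*(0)=-

price = 8.1281
boundary = - - - - 40.6554 49.5188
tree:
8.1281
12.3198 3.7452
18.0880 6.3146 1.0302
25.5135 10.4083 1.9970 0.0000
34.2046 16.6244 3.8711 0.0000 0.0000
41.4816 25.3412 7.5038 0.0000 0.0000 0.0000
47.4560 34.2046 14.5455 0.0000 0.0000 0.0000 0.0000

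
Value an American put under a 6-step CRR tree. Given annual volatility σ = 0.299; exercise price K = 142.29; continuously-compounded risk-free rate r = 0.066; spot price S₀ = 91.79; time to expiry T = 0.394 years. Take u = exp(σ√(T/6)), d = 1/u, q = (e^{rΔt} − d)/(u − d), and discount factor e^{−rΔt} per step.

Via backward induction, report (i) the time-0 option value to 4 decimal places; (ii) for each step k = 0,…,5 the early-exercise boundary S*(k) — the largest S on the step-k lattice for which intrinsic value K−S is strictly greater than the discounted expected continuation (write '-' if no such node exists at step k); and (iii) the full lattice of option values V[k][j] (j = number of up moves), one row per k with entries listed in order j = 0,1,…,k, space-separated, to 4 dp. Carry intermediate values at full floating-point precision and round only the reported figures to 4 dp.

price = 50.5000
boundary = 91.7900 99.0994 106.9909 115.5108 124.7092 115.5108
tree:
50.5000
57.2703 43.1906
63.5412 50.5000 35.2991
69.3496 57.2703 43.1906 26.7792
74.7296 63.5412 50.5000 35.2991 17.5808
79.7127 69.3496 57.2703 43.1906 26.7792 8.5919
84.3283 74.7296 63.5412 50.5000 35.2991 17.5808 0.0000

Δt=0.06567  u=1.07963  d=0.92624  q=0.50917  discount=0.99568
step 6 (expiry): payoffs max(K−S,0) = 84.3283 74.7296 63.5412 50.5000 35.2991 17.5808 0.0000
step 5: (k=5,j=0): S=62.5773, (K−S)⁺=79.7127, hold=79.0974 ⇒ V=79.7127 exercise | (k=5,j=1): S=72.9404, (K−S)⁺=69.3496, hold=68.7343 ⇒ V=69.3496 exercise | (k=5,j=2): S=85.0197, (K−S)⁺=57.2703, hold=56.6549 ⇒ V=57.2703 exercise | (k=5,j=3): S=99.0994, (K−S)⁺=43.1906, hold=42.5752 ⇒ V=43.1906 exercise | (k=5,j=4): S=115.5108, (K−S)⁺=26.7792, hold=26.1638 ⇒ V=26.7792 exercise | (k=5,j=5): S=134.6400, (K−S)⁺=7.6500, hold=8.5919 ⇒ V=8.5919 continue  boundary S*=115.5108
step 4: (k=4,j=0): S=67.5604, (K−S)⁺=74.7296, hold=74.1142 ⇒ V=74.7296 exercise | (k=4,j=1): S=78.7488, (K−S)⁺=63.5412, hold=62.9259 ⇒ V=63.5412 exercise | (k=4,j=2): S=91.7900, (K−S)⁺=50.5000, hold=49.8846 ⇒ V=50.5000 exercise | (k=4,j=3): S=106.9909, (K−S)⁺=35.2991, hold=34.6837 ⇒ V=35.2991 exercise | (k=4,j=4): S=124.7092, (K−S)⁺=17.5808, hold=17.4430 ⇒ V=17.5808 exercise  boundary S*=124.7092
step 3: (k=3,j=0): S=72.9404, (K−S)⁺=69.3496, hold=68.7343 ⇒ V=69.3496 exercise | (k=3,j=1): S=85.0197, (K−S)⁺=57.2703, hold=56.6549 ⇒ V=57.2703 exercise | (k=3,j=2): S=99.0994, (K−S)⁺=43.1906, hold=42.5752 ⇒ V=43.1906 exercise | (k=3,j=3): S=115.5108, (K−S)⁺=26.7792, hold=26.1638 ⇒ V=26.7792 exercise  boundary S*=115.5108
step 2: (k=2,j=0): S=78.7488, (K−S)⁺=63.5412, hold=62.9259 ⇒ V=63.5412 exercise | (k=2,j=1): S=91.7900, (K−S)⁺=50.5000, hold=49.8846 ⇒ V=50.5000 exercise | (k=2,j=2): S=106.9909, (K−S)⁺=35.2991, hold=34.6837 ⇒ V=35.2991 exercise  boundary S*=106.9909
step 1: (k=1,j=0): S=85.0197, (K−S)⁺=57.2703, hold=56.6549 ⇒ V=57.2703 exercise | (k=1,j=1): S=99.0994, (K−S)⁺=43.1906, hold=42.5752 ⇒ V=43.1906 exercise  boundary S*=99.0994
step 0: (k=0,j=0): S=91.7900, (K−S)⁺=50.5000, hold=49.8846 ⇒ V=50.5000 exercise  boundary S*=91.7900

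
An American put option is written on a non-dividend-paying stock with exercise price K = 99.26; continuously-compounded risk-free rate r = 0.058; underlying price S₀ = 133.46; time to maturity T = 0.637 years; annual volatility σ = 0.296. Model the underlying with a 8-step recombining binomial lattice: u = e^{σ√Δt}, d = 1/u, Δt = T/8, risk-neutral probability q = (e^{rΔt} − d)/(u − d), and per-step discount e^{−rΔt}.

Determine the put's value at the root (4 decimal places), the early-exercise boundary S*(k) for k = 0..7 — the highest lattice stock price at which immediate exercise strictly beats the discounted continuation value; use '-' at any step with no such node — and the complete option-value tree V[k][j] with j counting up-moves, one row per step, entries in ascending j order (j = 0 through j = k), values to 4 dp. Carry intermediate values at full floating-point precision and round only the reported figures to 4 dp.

price = 1.0162
boundary = - - - - - - 80.8546 87.8980
tree:
1.0162
1.7453 0.3160
2.9483 0.5904 0.0519
4.8814 1.0942 0.1056 0.0000
7.8802 2.0077 0.2152 0.0000 0.0000
12.3123 3.6392 0.4383 0.0000 0.0000 0.0000
18.4054 6.4954 0.8929 0.0000 0.0000 0.0000 0.0000
24.8845 11.3620 1.8189 0.0000 0.0000 0.0000 0.0000 0.0000
30.8443 18.4054 3.7050 0.0000 0.0000 0.0000 0.0000 0.0000 0.0000

Δt=0.07963  u=1.08711  d=0.91987  q=0.50681  discount=0.99539
step 8 (expiry): payoffs max(K−S,0) = 30.8443 18.4054 3.7050 0.0000 0.0000 0.0000 0.0000 0.0000 0.0000
step 7: (k=7,j=0): S=74.3755, (K−S)⁺=24.8845, hold=24.4271 ⇒ V=24.8845 exercise | (k=7,j=1): S=87.8980, (K−S)⁺=11.3620, hold=10.9047 ⇒ V=11.3620 exercise | (k=7,j=2): S=103.8790, (K−S)⁺=0.0000, hold=1.8189 ⇒ V=1.8189 continue | (k=7,j=3): S=122.7656, (K−S)⁺=0.0000, hold=0.0000 ⇒ V=0.0000 continue | (k=7,j=4): S=145.0860, (K−S)⁺=0.0000, hold=0.0000 ⇒ V=0.0000 continue | (k=7,j=5): S=171.4646, (K−S)⁺=0.0000, hold=0.0000 ⇒ V=0.0000 continue | (k=7,j=6): S=202.6391, (K−S)⁺=0.0000, hold=0.0000 ⇒ V=0.0000 continue | (k=7,j=7): S=239.4816, (K−S)⁺=0.0000, hold=0.0000 ⇒ V=0.0000 continue  boundary S*=87.8980
step 6: (k=6,j=0): S=80.8546, (K−S)⁺=18.4054, hold=17.9481 ⇒ V=18.4054 exercise | (k=6,j=1): S=95.5550, (K−S)⁺=3.7050, hold=6.4954 ⇒ V=6.4954 continue | (k=6,j=2): S=112.9282, (K−S)⁺=0.0000, hold=0.8929 ⇒ V=0.8929 continue | (k=6,j=3): S=133.4600, (K−S)⁺=0.0000, hold=0.0000 ⇒ V=0.0000 continue | (k=6,j=4): S=157.7248, (K−S)⁺=0.0000, hold=0.0000 ⇒ V=0.0000 continue | (k=6,j=5): S=186.4013, (K−S)⁺=0.0000, hold=0.0000 ⇒ V=0.0000 continue | (k=6,j=6): S=220.2915, (K−S)⁺=0.0000, hold=0.0000 ⇒ V=0.0000 continue  boundary S*=80.8546
step 5: (k=5,j=0): S=87.8980, (K−S)⁺=11.3620, hold=12.3123 ⇒ V=12.3123 continue | (k=5,j=1): S=103.8790, (K−S)⁺=0.0000, hold=3.6392 ⇒ V=3.6392 continue | (k=5,j=2): S=122.7656, (K−S)⁺=0.0000, hold=0.4383 ⇒ V=0.4383 continue | (k=5,j=3): S=145.0860, (K−S)⁺=0.0000, hold=0.0000 ⇒ V=0.0000 continue | (k=5,j=4): S=171.4646, (K−S)⁺=0.0000, hold=0.0000 ⇒ V=0.0000 continue | (k=5,j=5): S=202.6391, (K−S)⁺=0.0000, hold=0.0000 ⇒ V=0.0000 continue  boundary S*=-
step 4: (k=4,j=0): S=95.5550, (K−S)⁺=3.7050, hold=7.8802 ⇒ V=7.8802 continue | (k=4,j=1): S=112.9282, (K−S)⁺=0.0000, hold=2.0077 ⇒ V=2.0077 continue | (k=4,j=2): S=133.4600, (K−S)⁺=0.0000, hold=0.2152 ⇒ V=0.2152 continue | (k=4,j=3): S=157.7248, (K−S)⁺=0.0000, hold=0.0000 ⇒ V=0.0000 continue | (k=4,j=4): S=186.4013, (K−S)⁺=0.0000, hold=0.0000 ⇒ V=0.0000 continue  boundary S*=-
step 3: (k=3,j=0): S=103.8790, (K−S)⁺=0.0000, hold=4.8814 ⇒ V=4.8814 continue | (k=3,j=1): S=122.7656, (K−S)⁺=0.0000, hold=1.0942 ⇒ V=1.0942 continue | (k=3,j=2): S=145.0860, (K−S)⁺=0.0000, hold=0.1056 ⇒ V=0.1056 continue | (k=3,j=3): S=171.4646, (K−S)⁺=0.0000, hold=0.0000 ⇒ V=0.0000 continue  boundary S*=-
step 2: (k=2,j=0): S=112.9282, (K−S)⁺=0.0000, hold=2.9483 ⇒ V=2.9483 continue | (k=2,j=1): S=133.4600, (K−S)⁺=0.0000, hold=0.5904 ⇒ V=0.5904 continue | (k=2,j=2): S=157.7248, (K−S)⁺=0.0000, hold=0.0519 ⇒ V=0.0519 continue  boundary S*=-
step 1: (k=1,j=0): S=122.7656, (K−S)⁺=0.0000, hold=1.7453 ⇒ V=1.7453 continue | (k=1,j=1): S=145.0860, (K−S)⁺=0.0000, hold=0.3160 ⇒ V=0.3160 continue  boundary S*=-
step 0: (k=0,j=0): S=133.4600, (K−S)⁺=0.0000, hold=1.0162 ⇒ V=1.0162 continue  boundary S*=-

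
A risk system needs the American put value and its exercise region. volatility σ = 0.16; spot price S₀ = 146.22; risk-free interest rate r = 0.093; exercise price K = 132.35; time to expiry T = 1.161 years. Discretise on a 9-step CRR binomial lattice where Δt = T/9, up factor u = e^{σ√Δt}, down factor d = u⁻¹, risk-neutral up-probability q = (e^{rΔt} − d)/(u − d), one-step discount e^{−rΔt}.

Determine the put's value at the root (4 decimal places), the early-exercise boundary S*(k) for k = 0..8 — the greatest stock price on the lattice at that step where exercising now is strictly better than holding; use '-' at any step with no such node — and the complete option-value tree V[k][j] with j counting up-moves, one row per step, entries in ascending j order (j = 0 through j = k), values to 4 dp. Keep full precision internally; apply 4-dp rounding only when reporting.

Δt=0.12900  u=1.05915  d=0.94415  q=0.59059  discount=0.98807
step 9 (expiry): payoffs max(K−S,0) = 45.1753 34.5576 22.6467 9.2850 0.0000 0.0000 0.0000 0.0000 0.0000 0.0000
step 8: (k=8,j=0): S=92.3310, (K−S)⁺=40.0190, hold=38.4407 ⇒ V=40.0190 exercise | (k=8,j=1): S=103.5768, (K−S)⁺=28.7732, hold=27.1949 ⇒ V=28.7732 exercise | (k=8,j=2): S=116.1923, (K−S)⁺=16.1577, hold=14.5794 ⇒ V=16.1577 exercise | (k=8,j=3): S=130.3443, (K−S)⁺=2.0057, hold=3.7560 ⇒ V=3.7560 continue | (k=8,j=4): S=146.2200, (K−S)⁺=0.0000, hold=0.0000 ⇒ V=0.0000 continue | (k=8,j=5): S=164.0293, (K−S)⁺=0.0000, hold=0.0000 ⇒ V=0.0000 continue | (k=8,j=6): S=184.0078, (K−S)⁺=0.0000, hold=0.0000 ⇒ V=0.0000 continue | (k=8,j=7): S=206.4197, (K−S)⁺=0.0000, hold=0.0000 ⇒ V=0.0000 continue | (k=8,j=8): S=231.5613, (K−S)⁺=0.0000, hold=0.0000 ⇒ V=0.0000 continue  boundary S*=116.1923
step 7: (k=7,j=0): S=97.7924, (K−S)⁺=34.5576, hold=32.9793 ⇒ V=34.5576 exercise | (k=7,j=1): S=109.7033, (K−S)⁺=22.6467, hold=21.0683 ⇒ V=22.6467 exercise | (k=7,j=2): S=123.0650, (K−S)⁺=9.2850, hold=8.7281 ⇒ V=9.2850 exercise | (k=7,j=3): S=138.0541, (K−S)⁺=0.0000, hold=1.5194 ⇒ V=1.5194 continue | (k=7,j=4): S=154.8689, (K−S)⁺=0.0000, hold=0.0000 ⇒ V=0.0000 continue | (k=7,j=5): S=173.7317, (K−S)⁺=0.0000, hold=0.0000 ⇒ V=0.0000 continue | (k=7,j=6): S=194.8919, (K−S)⁺=0.0000, hold=0.0000 ⇒ V=0.0000 continue | (k=7,j=7): S=218.6294, (K−S)⁺=0.0000, hold=0.0000 ⇒ V=0.0000 continue  boundary S*=123.0650
step 6: (k=6,j=0): S=103.5768, (K−S)⁺=28.7732, hold=27.1949 ⇒ V=28.7732 exercise | (k=6,j=1): S=116.1923, (K−S)⁺=16.1577, hold=14.5794 ⇒ V=16.1577 exercise | (k=6,j=2): S=130.3443, (K−S)⁺=2.0057, hold=4.6427 ⇒ V=4.6427 continue | (k=6,j=3): S=146.2200, (K−S)⁺=0.0000, hold=0.6146 ⇒ V=0.6146 continue | (k=6,j=4): S=164.0293, (K−S)⁺=0.0000, hold=0.0000 ⇒ V=0.0000 continue | (k=6,j=5): S=184.0078, (K−S)⁺=0.0000, hold=0.0000 ⇒ V=0.0000 continue | (k=6,j=6): S=206.4197, (K−S)⁺=0.0000, hold=0.0000 ⇒ V=0.0000 continue  boundary S*=116.1923
step 5: (k=5,j=0): S=109.7033, (K−S)⁺=22.6467, hold=21.0683 ⇒ V=22.6467 exercise | (k=5,j=1): S=123.0650, (K−S)⁺=9.2850, hold=9.2455 ⇒ V=9.2850 exercise | (k=5,j=2): S=138.0541, (K−S)⁺=0.0000, hold=2.2368 ⇒ V=2.2368 continue | (k=5,j=3): S=154.8689, (K−S)⁺=0.0000, hold=0.2486 ⇒ V=0.2486 continue | (k=5,j=4): S=173.7317, (K−S)⁺=0.0000, hold=0.0000 ⇒ V=0.0000 continue | (k=5,j=5): S=194.8919, (K−S)⁺=0.0000, hold=0.0000 ⇒ V=0.0000 continue  boundary S*=123.0650
step 4: (k=4,j=0): S=116.1923, (K−S)⁺=16.1577, hold=14.5794 ⇒ V=16.1577 exercise | (k=4,j=1): S=130.3443, (K−S)⁺=2.0057, hold=5.0613 ⇒ V=5.0613 continue | (k=4,j=2): S=146.2200, (K−S)⁺=0.0000, hold=1.0499 ⇒ V=1.0499 continue | (k=4,j=3): S=164.0293, (K−S)⁺=0.0000, hold=0.1006 ⇒ V=0.1006 continue | (k=4,j=4): S=184.0078, (K−S)⁺=0.0000, hold=0.0000 ⇒ V=0.0000 continue  boundary S*=116.1923
step 3: (k=3,j=0): S=123.0650, (K−S)⁺=9.2850, hold=9.4897 ⇒ V=9.4897 continue | (k=3,j=1): S=138.0541, (K−S)⁺=0.0000, hold=2.6601 ⇒ V=2.6601 continue | (k=3,j=2): S=154.8689, (K−S)⁺=0.0000, hold=0.4834 ⇒ V=0.4834 continue | (k=3,j=3): S=173.7317, (K−S)⁺=0.0000, hold=0.0407 ⇒ V=0.0407 continue  boundary S*=-
step 2: (k=2,j=0): S=130.3443, (K−S)⁺=2.0057, hold=5.3912 ⇒ V=5.3912 continue | (k=2,j=1): S=146.2200, (K−S)⁺=0.0000, hold=1.3582 ⇒ V=1.3582 continue | (k=2,j=2): S=164.0293, (K−S)⁺=0.0000, hold=0.2193 ⇒ V=0.2193 continue  boundary S*=-
step 1: (k=1,j=0): S=138.0541, (K−S)⁺=0.0000, hold=2.9734 ⇒ V=2.9734 continue | (k=1,j=1): S=154.8689, (K−S)⁺=0.0000, hold=0.6774 ⇒ V=0.6774 continue  boundary S*=-
step 0: (k=0,j=0): S=146.2200, (K−S)⁺=0.0000, hold=1.5981 ⇒ V=1.5981 continue  boundary S*=-

price = 1.5981
boundary = - - - - 116.1923 123.0650 116.1923 123.0650 116.1923
tree:
1.5981
2.9734 0.6774
5.3912 1.3582 0.2193
9.4897 2.6601 0.4834 0.0407
16.1577 5.0613 1.0499 0.1006 0.0000
22.6467 9.2850 2.2368 0.2486 0.0000 0.0000
28.7732 16.1577 4.6427 0.6146 0.0000 0.0000 0.0000
34.5576 22.6467 9.2850 1.5194 0.0000 0.0000 0.0000 0.0000
40.0190 28.7732 16.1577 3.7560 0.0000 0.0000 0.0000 0.0000 0.0000
45.1753 34.5576 22.6467 9.2850 0.0000 0.0000 0.0000 0.0000 0.0000 0.0000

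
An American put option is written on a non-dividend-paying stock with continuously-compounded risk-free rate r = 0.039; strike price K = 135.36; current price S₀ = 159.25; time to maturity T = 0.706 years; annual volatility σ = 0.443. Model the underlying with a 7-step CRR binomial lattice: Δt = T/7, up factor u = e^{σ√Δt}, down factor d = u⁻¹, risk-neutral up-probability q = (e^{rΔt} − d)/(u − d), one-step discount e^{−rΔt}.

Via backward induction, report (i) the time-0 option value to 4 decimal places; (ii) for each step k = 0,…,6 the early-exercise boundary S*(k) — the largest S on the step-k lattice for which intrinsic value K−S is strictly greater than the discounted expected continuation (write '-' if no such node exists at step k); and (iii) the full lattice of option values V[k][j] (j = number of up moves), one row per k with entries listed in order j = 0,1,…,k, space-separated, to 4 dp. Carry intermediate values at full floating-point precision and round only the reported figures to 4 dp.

Δt=0.10086  u=1.15107  d=0.86876  q=0.47885  discount=0.99607
step 7 (expiry): payoffs max(K−S,0) = 75.8789 56.5504 30.9410 0.0000 0.0000 0.0000 0.0000 0.0000
step 6: (k=6,j=0): S=68.4667, (K−S)⁺=66.8933, hold=66.3619 ⇒ V=66.8933 exercise | (k=6,j=1): S=90.7151, (K−S)⁺=44.6449, hold=44.1136 ⇒ V=44.6449 exercise | (k=6,j=2): S=120.1931, (K−S)⁺=15.1669, hold=16.0617 ⇒ V=16.0617 continue | (k=6,j=3): S=159.2500, (K−S)⁺=0.0000, hold=0.0000 ⇒ V=0.0000 continue | (k=6,j=4): S=210.9986, (K−S)⁺=0.0000, hold=0.0000 ⇒ V=0.0000 continue | (k=6,j=5): S=279.5629, (K−S)⁺=0.0000, hold=0.0000 ⇒ V=0.0000 continue | (k=6,j=6): S=370.4073, (K−S)⁺=0.0000, hold=0.0000 ⇒ V=0.0000 continue  boundary S*=90.7151
step 5: (k=5,j=0): S=78.8096, (K−S)⁺=56.5504, hold=56.0190 ⇒ V=56.5504 exercise | (k=5,j=1): S=104.4190, (K−S)⁺=30.9410, hold=30.8364 ⇒ V=30.9410 exercise | (k=5,j=2): S=138.3501, (K−S)⁺=0.0000, hold=8.3378 ⇒ V=8.3378 continue | (k=5,j=3): S=183.3072, (K−S)⁺=0.0000, hold=0.0000 ⇒ V=0.0000 continue | (k=5,j=4): S=242.8732, (K−S)⁺=0.0000, hold=0.0000 ⇒ V=0.0000 continue | (k=5,j=5): S=321.7952, (K−S)⁺=0.0000, hold=0.0000 ⇒ V=0.0000 continue  boundary S*=104.4190
step 4: (k=4,j=0): S=90.7151, (K−S)⁺=44.6449, hold=44.1136 ⇒ V=44.6449 exercise | (k=4,j=1): S=120.1931, (K−S)⁺=15.1669, hold=20.0386 ⇒ V=20.0386 continue | (k=4,j=2): S=159.2500, (K−S)⁺=0.0000, hold=4.3282 ⇒ V=4.3282 continue | (k=4,j=3): S=210.9986, (K−S)⁺=0.0000, hold=0.0000 ⇒ V=0.0000 continue | (k=4,j=4): S=279.5629, (K−S)⁺=0.0000, hold=0.0000 ⇒ V=0.0000 continue  boundary S*=90.7151
step 3: (k=3,j=0): S=104.4190, (K−S)⁺=30.9410, hold=32.7333 ⇒ V=32.7333 continue | (k=3,j=1): S=138.3501, (K−S)⁺=0.0000, hold=12.4666 ⇒ V=12.4666 continue | (k=3,j=2): S=183.3072, (K−S)⁺=0.0000, hold=2.2468 ⇒ V=2.2468 continue | (k=3,j=3): S=242.8732, (K−S)⁺=0.0000, hold=0.0000 ⇒ V=0.0000 continue  boundary S*=-
step 2: (k=2,j=0): S=120.1931, (K−S)⁺=15.1669, hold=22.9382 ⇒ V=22.9382 continue | (k=2,j=1): S=159.2500, (K−S)⁺=0.0000, hold=7.5431 ⇒ V=7.5431 continue | (k=2,j=2): S=210.9986, (K−S)⁺=0.0000, hold=1.1663 ⇒ V=1.1663 continue  boundary S*=-
step 1: (k=1,j=0): S=138.3501, (K−S)⁺=0.0000, hold=15.5052 ⇒ V=15.5052 continue | (k=1,j=1): S=183.3072, (K−S)⁺=0.0000, hold=4.4720 ⇒ V=4.4720 continue  boundary S*=-
step 0: (k=0,j=0): S=159.2500, (K−S)⁺=0.0000, hold=10.1819 ⇒ V=10.1819 continue  boundary S*=-

price = 10.1819
boundary = - - - - 90.7151 104.4190 90.7151
tree:
10.1819
15.5052 4.4720
22.9382 7.5431 1.1663
32.7333 12.4666 2.2468 0.0000
44.6449 20.0386 4.3282 0.0000 0.0000
56.5504 30.9410 8.3378 0.0000 0.0000 0.0000
66.8933 44.6449 16.0617 0.0000 0.0000 0.0000 0.0000
75.8789 56.5504 30.9410 0.0000 0.0000 0.0000 0.0000 0.0000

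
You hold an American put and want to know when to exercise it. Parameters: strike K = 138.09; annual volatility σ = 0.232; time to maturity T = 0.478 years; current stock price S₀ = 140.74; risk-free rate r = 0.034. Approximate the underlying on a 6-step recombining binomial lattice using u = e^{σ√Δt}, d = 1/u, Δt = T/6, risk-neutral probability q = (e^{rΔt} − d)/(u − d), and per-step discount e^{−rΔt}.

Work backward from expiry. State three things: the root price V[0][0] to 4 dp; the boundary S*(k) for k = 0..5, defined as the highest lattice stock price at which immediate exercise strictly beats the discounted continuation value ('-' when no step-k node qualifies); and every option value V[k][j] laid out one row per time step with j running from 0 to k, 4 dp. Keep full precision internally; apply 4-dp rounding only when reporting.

Δt=0.07967  u=1.06767  d=0.93662  q=0.50433  discount=0.99729
step 6 (expiry): payoffs max(K−S,0) = 43.0766 29.7815 14.6261 0.0000 0.0000 0.0000 0.0000
step 5: (k=5,j=0): S=101.4434, (K−S)⁺=36.6466, hold=36.2731 ⇒ V=36.6466 exercise | (k=5,j=1): S=115.6382, (K−S)⁺=22.4518, hold=22.0783 ⇒ V=22.4518 exercise | (k=5,j=2): S=131.8192, (K−S)⁺=6.2708, hold=7.2301 ⇒ V=7.2301 continue | (k=5,j=3): S=150.2645, (K−S)⁺=0.0000, hold=0.0000 ⇒ V=0.0000 continue | (k=5,j=4): S=171.2907, (K−S)⁺=0.0000, hold=0.0000 ⇒ V=0.0000 continue | (k=5,j=5): S=195.2591, (K−S)⁺=0.0000, hold=0.0000 ⇒ V=0.0000 continue  boundary S*=115.6382
step 4: (k=4,j=0): S=108.3085, (K−S)⁺=29.7815, hold=29.4080 ⇒ V=29.7815 exercise | (k=4,j=1): S=123.4639, (K−S)⁺=14.6261, hold=14.7351 ⇒ V=14.7351 continue | (k=4,j=2): S=140.7400, (K−S)⁺=0.0000, hold=3.5740 ⇒ V=3.5740 continue | (k=4,j=3): S=160.4335, (K−S)⁺=0.0000, hold=0.0000 ⇒ V=0.0000 continue | (k=4,j=4): S=182.8827, (K−S)⁺=0.0000, hold=0.0000 ⇒ V=0.0000 continue  boundary S*=108.3085
step 3: (k=3,j=0): S=115.6382, (K−S)⁺=22.4518, hold=22.1331 ⇒ V=22.4518 exercise | (k=3,j=1): S=131.8192, (K−S)⁺=6.2708, hold=9.0816 ⇒ V=9.0816 continue | (k=3,j=2): S=150.2645, (K−S)⁺=0.0000, hold=1.7667 ⇒ V=1.7667 continue | (k=3,j=3): S=171.2907, (K−S)⁺=0.0000, hold=0.0000 ⇒ V=0.0000 continue  boundary S*=115.6382
step 2: (k=2,j=0): S=123.4639, (K−S)⁺=14.6261, hold=15.6663 ⇒ V=15.6663 continue | (k=2,j=1): S=140.7400, (K−S)⁺=0.0000, hold=5.3779 ⇒ V=5.3779 continue | (k=2,j=2): S=160.4335, (K−S)⁺=0.0000, hold=0.8734 ⇒ V=0.8734 continue  boundary S*=-
step 1: (k=1,j=0): S=131.8192, (K−S)⁺=6.2708, hold=10.4492 ⇒ V=10.4492 continue | (k=1,j=1): S=150.2645, (K−S)⁺=0.0000, hold=3.0977 ⇒ V=3.0977 continue  boundary S*=-
step 0: (k=0,j=0): S=140.7400, (K−S)⁺=0.0000, hold=6.7234 ⇒ V=6.7234 continue  boundary S*=-

price = 6.7234
boundary = - - - 115.6382 108.3085 115.6382
tree:
6.7234
10.4492 3.0977
15.6663 5.3779 0.8734
22.4518 9.0816 1.7667 0.0000
29.7815 14.7351 3.5740 0.0000 0.0000
36.6466 22.4518 7.2301 0.0000 0.0000 0.0000
43.0766 29.7815 14.6261 0.0000 0.0000 0.0000 0.0000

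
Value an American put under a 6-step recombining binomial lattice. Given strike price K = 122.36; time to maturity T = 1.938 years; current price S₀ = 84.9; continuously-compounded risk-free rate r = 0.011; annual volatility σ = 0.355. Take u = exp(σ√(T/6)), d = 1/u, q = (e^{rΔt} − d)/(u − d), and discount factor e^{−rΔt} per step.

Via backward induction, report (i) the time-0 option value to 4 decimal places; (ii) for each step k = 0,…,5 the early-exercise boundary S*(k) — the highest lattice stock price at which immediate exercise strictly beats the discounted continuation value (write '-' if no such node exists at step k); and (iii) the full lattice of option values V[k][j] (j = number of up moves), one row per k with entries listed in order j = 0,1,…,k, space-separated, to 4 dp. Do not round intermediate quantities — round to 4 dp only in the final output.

Δt=0.32300  u=1.22355  d=0.81729  q=0.45849  discount=0.99645
step 6 (expiry): payoffs max(K−S,0) = 97.0568 84.4792 65.6495 37.4600 0.0000 0.0000 0.0000
step 5: (k=5,j=0): S=30.9597, (K−S)⁺=91.4003, hold=90.9663 ⇒ V=91.4003 exercise | (k=5,j=1): S=46.3491, (K−S)⁺=76.0109, hold=75.5769 ⇒ V=76.0109 exercise | (k=5,j=2): S=69.3882, (K−S)⁺=52.9718, hold=52.5378 ⇒ V=52.9718 exercise | (k=5,j=3): S=103.8795, (K−S)⁺=18.4805, hold=20.2129 ⇒ V=20.2129 continue | (k=5,j=4): S=155.5157, (K−S)⁺=0.0000, hold=0.0000 ⇒ V=0.0000 continue | (k=5,j=5): S=232.8190, (K−S)⁺=0.0000, hold=0.0000 ⇒ V=0.0000 continue  boundary S*=69.3882
step 4: (k=4,j=0): S=37.8808, (K−S)⁺=84.4792, hold=84.0452 ⇒ V=84.4792 exercise | (k=4,j=1): S=56.7105, (K−S)⁺=65.6495, hold=65.2155 ⇒ V=65.6495 exercise | (k=4,j=2): S=84.9000, (K−S)⁺=37.4600, hold=37.8175 ⇒ V=37.8175 continue | (k=4,j=3): S=127.1019, (K−S)⁺=0.0000, hold=10.9066 ⇒ V=10.9066 continue | (k=4,j=4): S=190.2814, (K−S)⁺=0.0000, hold=0.0000 ⇒ V=0.0000 continue  boundary S*=56.7105
step 3: (k=3,j=0): S=46.3491, (K−S)⁺=76.0109, hold=75.5769 ⇒ V=76.0109 exercise | (k=3,j=1): S=69.3882, (K−S)⁺=52.9718, hold=52.7012 ⇒ V=52.9718 exercise | (k=3,j=2): S=103.8795, (K−S)⁺=18.4805, hold=25.3887 ⇒ V=25.3887 continue | (k=3,j=3): S=155.5157, (K−S)⁺=0.0000, hold=5.8851 ⇒ V=5.8851 continue  boundary S*=69.3882
step 2: (k=2,j=0): S=56.7105, (K−S)⁺=65.6495, hold=65.2155 ⇒ V=65.6495 exercise | (k=2,j=1): S=84.9000, (K−S)⁺=37.4600, hold=40.1822 ⇒ V=40.1822 continue | (k=2,j=2): S=127.1019, (K−S)⁺=0.0000, hold=16.3881 ⇒ V=16.3881 continue  boundary S*=56.7105
step 1: (k=1,j=0): S=69.3882, (K−S)⁺=52.9718, hold=53.7815 ⇒ V=53.7815 continue | (k=1,j=1): S=103.8795, (K−S)⁺=18.4805, hold=29.1690 ⇒ V=29.1690 continue  boundary S*=-
step 0: (k=0,j=0): S=84.9000, (K−S)⁺=37.4600, hold=42.3461 ⇒ V=42.3461 continue  boundary S*=-

price = 42.3461
boundary = - - 56.7105 69.3882 56.7105 69.3882
tree:
42.3461
53.7815 29.1690
65.6495 40.1822 16.3881
76.0109 52.9718 25.3887 5.8851
84.4792 65.6495 37.8175 10.9066 0.0000
91.4003 76.0109 52.9718 20.2129 0.0000 0.0000
97.0568 84.4792 65.6495 37.4600 0.0000 0.0000 0.0000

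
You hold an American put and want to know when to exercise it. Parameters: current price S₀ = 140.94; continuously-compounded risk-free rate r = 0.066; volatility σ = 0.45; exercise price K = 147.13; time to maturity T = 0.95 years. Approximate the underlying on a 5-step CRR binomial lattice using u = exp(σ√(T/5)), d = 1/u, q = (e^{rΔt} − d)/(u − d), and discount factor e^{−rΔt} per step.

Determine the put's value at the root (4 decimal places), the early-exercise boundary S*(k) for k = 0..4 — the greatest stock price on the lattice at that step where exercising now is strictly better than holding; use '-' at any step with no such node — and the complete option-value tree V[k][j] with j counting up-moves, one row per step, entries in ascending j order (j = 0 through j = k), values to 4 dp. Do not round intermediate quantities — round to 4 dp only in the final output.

Δt=0.19000, u=1.21671, d=0.82189, q=0.48308, disc=e^(-rΔt)=0.98754
k=5 terminal: V=max(K-S,0) → 94.2734 68.8820 31.2930 0.0000 0.0000 0.0000
k=4: j=0 S=64.3111 intr=82.8189 cont=80.9854 V=82.8189[EX]; j=1 S=95.2051 intr=51.9249 cont=50.0914 V=51.9249[EX]; j=2 S=140.9400 intr=6.1900 cont=15.9744 V=15.9744[hold]; j=3 S=208.6452 intr=0.0000 cont=0.0000 V=0.0000[hold]; j=4 S=308.8748 intr=0.0000 cont=0.0000 V=0.0000[hold]  S*(4)=95.2051
k=3: j=0 S=78.2480 intr=68.8820 cont=67.0485 V=68.8820[EX]; j=1 S=115.8370 intr=31.2930 cont=34.1273 V=34.1273[hold]; j=2 S=171.4831 intr=0.0000 cont=8.1546 V=8.1546[hold]; j=3 S=253.8607 intr=0.0000 cont=0.0000 V=0.0000[hold]  S*(3)=78.2480
k=2: j=0 S=95.2051 intr=51.9249 cont=51.4435 V=51.9249[EX]; j=1 S=140.9400 intr=6.1900 cont=21.3115 V=21.3115[hold]; j=2 S=208.6452 intr=0.0000 cont=4.1627 V=4.1627[hold]  S*(2)=95.2051
k=1: j=0 S=115.8370 intr=31.2930 cont=36.6734 V=36.6734[hold]; j=1 S=171.4831 intr=0.0000 cont=12.8649 V=12.8649[hold]  S*(1)=-
k=0: j=0 S=140.9400 intr=6.1900 cont=24.8583 V=24.8583[hold]  S*(0)=-

price = 24.8583
boundary = - - 95.2051 78.2480 95.2051
tree:
24.8583
36.6734 12.8649
51.9249 21.3115 4.1627
68.8820 34.1273 8.1546 0.0000
82.8189 51.9249 15.9744 0.0000 0.0000
94.2734 68.8820 31.2930 0.0000 0.0000 0.0000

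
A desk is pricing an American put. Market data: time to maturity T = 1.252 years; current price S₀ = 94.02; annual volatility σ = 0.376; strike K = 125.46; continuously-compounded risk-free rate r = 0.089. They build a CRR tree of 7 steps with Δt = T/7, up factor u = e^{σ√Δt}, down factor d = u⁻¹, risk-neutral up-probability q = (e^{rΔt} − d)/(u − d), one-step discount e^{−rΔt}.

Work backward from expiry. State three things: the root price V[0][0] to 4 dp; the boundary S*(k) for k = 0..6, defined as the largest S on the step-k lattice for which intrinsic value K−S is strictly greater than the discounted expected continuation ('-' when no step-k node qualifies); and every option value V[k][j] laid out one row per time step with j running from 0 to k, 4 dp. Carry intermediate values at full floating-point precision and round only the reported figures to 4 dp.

price = 32.8626
boundary = - 80.1974 68.4070 80.1974 94.0200 80.1974 94.0200
tree:
32.8626
45.2626 22.0089
57.0530 32.1526 12.9769
67.1100 45.2626 20.5958 6.0812
75.6885 57.0530 31.4400 10.8480 1.7028
83.0057 67.1100 45.2626 18.8324 3.5351 0.0000
89.2473 75.6885 57.0530 31.4400 7.3387 0.0000 0.0000
94.5712 83.0057 67.1100 45.2626 15.2350 0.0000 0.0000 0.0000

Δt=0.17886  u=1.17236  d=0.85298  q=0.51057  discount=0.98421
step 7 (expiry): payoffs max(K−S,0) = 94.5712 83.0057 67.1100 45.2626 15.2350 0.0000 0.0000 0.0000
step 6: (k=6,j=0): S=36.2127, (K−S)⁺=89.2473, hold=87.2660 ⇒ V=89.2473 exercise | (k=6,j=1): S=49.7715, (K−S)⁺=75.6885, hold=73.7072 ⇒ V=75.6885 exercise | (k=6,j=2): S=68.4070, (K−S)⁺=57.0530, hold=55.0717 ⇒ V=57.0530 exercise | (k=6,j=3): S=94.0200, (K−S)⁺=31.4400, hold=29.4587 ⇒ V=31.4400 exercise | (k=6,j=4): S=129.2230, (K−S)⁺=0.0000, hold=7.3387 ⇒ V=7.3387 continue | (k=6,j=5): S=177.6067, (K−S)⁺=0.0000, hold=0.0000 ⇒ V=0.0000 continue | (k=6,j=6): S=244.1063, (K−S)⁺=0.0000, hold=0.0000 ⇒ V=0.0000 continue  boundary S*=94.0200
step 5: (k=5,j=0): S=42.4543, (K−S)⁺=83.0057, hold=81.0244 ⇒ V=83.0057 exercise | (k=5,j=1): S=58.3500, (K−S)⁺=67.1100, hold=65.1287 ⇒ V=67.1100 exercise | (k=5,j=2): S=80.1974, (K−S)⁺=45.2626, hold=43.2813 ⇒ V=45.2626 exercise | (k=5,j=3): S=110.2250, (K−S)⁺=15.2350, hold=18.8324 ⇒ V=18.8324 continue | (k=5,j=4): S=151.4955, (K−S)⁺=0.0000, hold=3.5351 ⇒ V=3.5351 continue | (k=5,j=5): S=208.2185, (K−S)⁺=0.0000, hold=0.0000 ⇒ V=0.0000 continue  boundary S*=80.1974
step 4: (k=4,j=0): S=49.7715, (K−S)⁺=75.6885, hold=73.7072 ⇒ V=75.6885 exercise | (k=4,j=1): S=68.4070, (K−S)⁺=57.0530, hold=55.0717 ⇒ V=57.0530 exercise | (k=4,j=2): S=94.0200, (K−S)⁺=31.4400, hold=31.2664 ⇒ V=31.4400 exercise | (k=4,j=3): S=129.2230, (K−S)⁺=0.0000, hold=10.8480 ⇒ V=10.8480 continue | (k=4,j=4): S=177.6067, (K−S)⁺=0.0000, hold=1.7028 ⇒ V=1.7028 continue  boundary S*=94.0200
step 3: (k=3,j=0): S=58.3500, (K−S)⁺=67.1100, hold=65.1287 ⇒ V=67.1100 exercise | (k=3,j=1): S=80.1974, (K−S)⁺=45.2626, hold=43.2813 ⇒ V=45.2626 exercise | (k=3,j=2): S=110.2250, (K−S)⁺=15.2350, hold=20.5958 ⇒ V=20.5958 continue | (k=3,j=3): S=151.4955, (K−S)⁺=0.0000, hold=6.0812 ⇒ V=6.0812 continue  boundary S*=80.1974
step 2: (k=2,j=0): S=68.4070, (K−S)⁺=57.0530, hold=55.0717 ⇒ V=57.0530 exercise | (k=2,j=1): S=94.0200, (K−S)⁺=31.4400, hold=32.1526 ⇒ V=32.1526 continue | (k=2,j=2): S=129.2230, (K−S)⁺=0.0000, hold=12.9769 ⇒ V=12.9769 continue  boundary S*=68.4070
step 1: (k=1,j=0): S=80.1974, (K−S)⁺=45.2626, hold=43.6393 ⇒ V=45.2626 exercise | (k=1,j=1): S=110.2250, (K−S)⁺=15.2350, hold=22.0089 ⇒ V=22.0089 continue  boundary S*=80.1974
step 0: (k=0,j=0): S=94.0200, (K−S)⁺=31.4400, hold=32.8626 ⇒ V=32.8626 continue  boundary S*=-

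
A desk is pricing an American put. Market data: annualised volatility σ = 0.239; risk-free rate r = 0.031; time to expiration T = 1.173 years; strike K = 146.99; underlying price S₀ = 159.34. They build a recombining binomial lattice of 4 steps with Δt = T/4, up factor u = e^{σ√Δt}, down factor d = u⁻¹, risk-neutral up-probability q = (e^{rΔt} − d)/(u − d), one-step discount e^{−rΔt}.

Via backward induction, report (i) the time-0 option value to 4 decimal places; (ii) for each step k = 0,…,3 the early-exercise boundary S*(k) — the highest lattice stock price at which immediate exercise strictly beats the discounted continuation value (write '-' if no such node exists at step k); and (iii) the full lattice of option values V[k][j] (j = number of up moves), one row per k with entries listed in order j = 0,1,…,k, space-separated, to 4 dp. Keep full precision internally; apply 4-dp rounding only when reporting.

params: Δt=0.29325 u=1.13817 d=0.87860 q=0.50287 e^(-rΔt)=0.99095
t_4 payoffs: 52.0408 23.9892 0.0000 0.0000 0.0000
t_3: node(3,0) S=108.0686 payoff=38.9214 vs cont=37.5912 → 38.9214 [stop]  node(3,1) S=139.9963 payoff=6.9937 vs cont=11.8178 → 11.8178 [wait]  node(3,2) S=181.3565 payoff=0.0000 vs cont=0.0000 → 0.0000 [wait]  node(3,3) S=234.9362 payoff=0.0000 vs cont=0.0000 → 0.0000 [wait]  ⇒ S*(3)=108.0686
t_2: node(2,0) S=123.0008 payoff=23.9892 vs cont=25.0629 → 25.0629 [wait]  node(2,1) S=159.3400 payoff=0.0000 vs cont=5.8218 → 5.8218 [wait]  node(2,2) S=206.4152 payoff=0.0000 vs cont=0.0000 → 0.0000 [wait]  ⇒ S*(2)=-
t_1: node(1,0) S=139.9963 payoff=6.9937 vs cont=15.2479 → 15.2479 [wait]  node(1,1) S=181.3565 payoff=0.0000 vs cont=2.8680 → 2.8680 [wait]  ⇒ S*(1)=-
t_0: node(0,0) S=159.3400 payoff=0.0000 vs cont=8.9408 → 8.9408 [wait]  ⇒ S*(0)=-

price = 8.9408
boundary = - - - 108.0686
tree:
8.9408
15.2479 2.8680
25.0629 5.8218 0.0000
38.9214 11.8178 0.0000 0.0000
52.0408 23.9892 0.0000 0.0000 0.0000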